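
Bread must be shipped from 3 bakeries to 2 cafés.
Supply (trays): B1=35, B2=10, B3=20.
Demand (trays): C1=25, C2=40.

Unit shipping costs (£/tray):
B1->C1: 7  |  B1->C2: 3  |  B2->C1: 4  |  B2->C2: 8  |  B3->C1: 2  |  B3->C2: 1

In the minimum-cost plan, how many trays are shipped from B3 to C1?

15

Optimal shipments:
  B1→C2: 35 × £3 = £105
  B2→C1: 10 × £4 = £40
  B3→C1: 15 × £2 = £30
  B3→C2: 5 × £1 = £5
Total cost = £180.
So B3→C1 carries 15 trays.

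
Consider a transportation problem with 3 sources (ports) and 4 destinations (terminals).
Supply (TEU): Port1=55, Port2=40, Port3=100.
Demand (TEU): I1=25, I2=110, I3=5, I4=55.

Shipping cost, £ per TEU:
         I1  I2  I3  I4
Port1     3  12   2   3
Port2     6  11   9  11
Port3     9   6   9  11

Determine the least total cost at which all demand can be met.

1070

Optimal allocation:
  Port1→I4: 55 TEU
  Port2→I1: 25 TEU
  Port2→I2: 10 TEU
  Port2→I3: 5 TEU
  Port3→I2: 100 TEU
Total cost = £1070.
(Supply check: Port1 ships 55; Port2 ships 40; Port3 ships 100.)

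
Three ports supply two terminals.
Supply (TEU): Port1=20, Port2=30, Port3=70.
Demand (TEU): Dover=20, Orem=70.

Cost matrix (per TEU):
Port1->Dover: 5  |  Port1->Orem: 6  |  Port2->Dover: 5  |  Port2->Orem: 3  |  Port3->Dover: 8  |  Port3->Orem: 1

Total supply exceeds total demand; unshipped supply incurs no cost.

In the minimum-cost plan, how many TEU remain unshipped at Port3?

0

An optimal plan:
  Port2->Dover: 20 × 5 = 100
  Port3->Orem: 70 × 1 = 70
Total cost = 170.
Port3 ships 70 of its 70, leaving 0.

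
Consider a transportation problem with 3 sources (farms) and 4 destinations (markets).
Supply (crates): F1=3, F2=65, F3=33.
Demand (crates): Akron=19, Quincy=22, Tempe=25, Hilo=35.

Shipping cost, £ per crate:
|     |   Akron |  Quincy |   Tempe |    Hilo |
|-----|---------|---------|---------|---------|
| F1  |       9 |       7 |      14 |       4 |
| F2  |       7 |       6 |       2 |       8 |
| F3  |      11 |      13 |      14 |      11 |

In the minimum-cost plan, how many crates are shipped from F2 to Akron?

18

Optimal shipments:
  F1 to Hilo: 3 × £4 = £12
  F2 to Akron: 18 × £7 = £126
  F2 to Quincy: 22 × £6 = £132
  F2 to Tempe: 25 × £2 = £50
  F3 to Akron: 1 × £11 = £11
  F3 to Hilo: 32 × £11 = £352
Total cost = £683.
So F2→Akron carries 18 crates.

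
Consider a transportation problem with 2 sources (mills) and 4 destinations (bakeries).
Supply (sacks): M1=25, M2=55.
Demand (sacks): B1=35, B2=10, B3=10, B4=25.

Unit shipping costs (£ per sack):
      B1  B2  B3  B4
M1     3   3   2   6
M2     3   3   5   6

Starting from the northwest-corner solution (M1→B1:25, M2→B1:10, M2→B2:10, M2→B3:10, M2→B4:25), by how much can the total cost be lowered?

Current plan cost = 25·3 + 10·3 + 10·3 + 10·5 + 25·6 = £335.
Optimal plan:
  M1->B1: 15 × £3 = £45
  M1->B3: 10 × £2 = £20
  M2->B1: 20 × £3 = £60
  M2->B2: 10 × £3 = £30
  M2->B4: 25 × £6 = £150
Optimal cost = £305.
Saving = 335 − 305 = £30.

30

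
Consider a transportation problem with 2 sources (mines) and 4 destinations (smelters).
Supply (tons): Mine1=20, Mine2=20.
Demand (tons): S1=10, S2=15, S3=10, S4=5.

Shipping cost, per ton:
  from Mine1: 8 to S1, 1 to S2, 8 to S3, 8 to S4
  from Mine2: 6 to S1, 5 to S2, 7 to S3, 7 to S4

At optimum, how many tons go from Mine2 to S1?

10

Optimal shipments:
  Mine1->S2: 15 × 1 = 15
  Mine1->S3: 5 × 8 = 40
  Mine2->S1: 10 × 6 = 60
  Mine2->S3: 5 × 7 = 35
  Mine2->S4: 5 × 7 = 35
Total cost = 185.
So Mine2→S1 carries 10 tons.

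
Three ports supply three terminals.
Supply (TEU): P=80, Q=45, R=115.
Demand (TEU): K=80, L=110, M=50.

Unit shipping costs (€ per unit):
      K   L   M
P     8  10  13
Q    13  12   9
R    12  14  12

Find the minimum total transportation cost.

An optimal shipping plan:
  P to L: 80 × €10 = €800
  Q to M: 45 × €9 = €405
  R to K: 80 × €12 = €960
  R to L: 30 × €14 = €420
  R to M: 5 × €12 = €60
Total = 800 + 405 + 960 + 420 + 60 = €2645.
(Supply check: P ships 80; Q ships 45; R ships 115.)

2645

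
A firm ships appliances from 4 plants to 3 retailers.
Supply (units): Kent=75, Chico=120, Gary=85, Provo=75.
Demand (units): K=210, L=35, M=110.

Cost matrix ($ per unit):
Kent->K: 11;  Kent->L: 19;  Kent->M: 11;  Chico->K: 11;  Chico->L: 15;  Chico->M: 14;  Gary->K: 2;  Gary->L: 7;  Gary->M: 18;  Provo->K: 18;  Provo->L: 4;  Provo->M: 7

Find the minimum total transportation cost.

A cheapest plan:
  Kent->K: 5 units
  Kent->M: 70 units
  Chico->K: 120 units
  Gary->K: 85 units
  Provo->L: 35 units
  Provo->M: 40 units
Total cost = $2735.
(Supply check: Kent ships 75; Chico ships 120; Gary ships 85; Provo ships 75.)

2735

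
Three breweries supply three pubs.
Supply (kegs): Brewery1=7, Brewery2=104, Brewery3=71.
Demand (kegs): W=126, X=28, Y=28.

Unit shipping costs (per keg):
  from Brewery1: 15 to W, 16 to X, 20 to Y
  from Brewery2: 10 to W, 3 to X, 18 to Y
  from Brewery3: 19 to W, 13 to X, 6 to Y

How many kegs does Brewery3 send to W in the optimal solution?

The minimum-cost plan:
  Brewery1–W: 7 × 15 = 105
  Brewery2–W: 76 × 10 = 760
  Brewery2–X: 28 × 3 = 84
  Brewery3–W: 43 × 19 = 817
  Brewery3–Y: 28 × 6 = 168
Total cost = 1934.
So Brewery3→W carries 43 kegs.

43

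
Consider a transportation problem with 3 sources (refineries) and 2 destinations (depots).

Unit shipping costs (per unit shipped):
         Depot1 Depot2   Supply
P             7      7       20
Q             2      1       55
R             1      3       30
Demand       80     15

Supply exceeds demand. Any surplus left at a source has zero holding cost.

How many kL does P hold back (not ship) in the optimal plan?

10

Minimum-cost shipments:
  P to Depot1: 10 × 7 = 70
  Q to Depot1: 40 × 2 = 80
  Q to Depot2: 15 × 1 = 15
  R to Depot1: 30 × 1 = 30
Total cost = 195.
P ships 10 of its 20, leaving 10.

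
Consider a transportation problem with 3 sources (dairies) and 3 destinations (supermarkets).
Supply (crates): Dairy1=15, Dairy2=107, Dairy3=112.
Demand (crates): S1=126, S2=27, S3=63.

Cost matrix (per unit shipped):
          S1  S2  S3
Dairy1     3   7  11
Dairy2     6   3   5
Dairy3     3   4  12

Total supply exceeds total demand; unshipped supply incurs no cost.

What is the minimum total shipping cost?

774

A cheapest plan:
  Dairy1->S1: 14 × 3 = 42
  Dairy2->S2: 27 × 3 = 81
  Dairy2->S3: 63 × 5 = 315
  Dairy3->S1: 112 × 3 = 336
Total = 42 + 81 + 315 + 336 = 774.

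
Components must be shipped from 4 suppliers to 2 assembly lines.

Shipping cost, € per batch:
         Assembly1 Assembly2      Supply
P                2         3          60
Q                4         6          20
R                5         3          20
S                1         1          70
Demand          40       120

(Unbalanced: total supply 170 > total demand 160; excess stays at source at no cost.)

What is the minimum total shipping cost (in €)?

320

An optimal shipping plan:
  P->Assembly1: 30 × €2 = €60
  P->Assembly2: 30 × €3 = €90
  Q->Assembly1: 10 × €4 = €40
  R->Assembly2: 20 × €3 = €60
  S->Assembly2: 70 × €1 = €70
Total = 60 + 90 + 40 + 60 + 70 = €320.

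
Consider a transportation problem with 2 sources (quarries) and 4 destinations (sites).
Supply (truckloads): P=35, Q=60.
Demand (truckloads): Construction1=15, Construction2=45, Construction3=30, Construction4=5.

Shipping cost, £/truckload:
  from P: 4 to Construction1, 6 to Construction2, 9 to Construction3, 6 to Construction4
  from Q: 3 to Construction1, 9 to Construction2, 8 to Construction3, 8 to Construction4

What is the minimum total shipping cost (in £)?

625

A cheapest plan:
  P–Construction2: 35 truckloads
  Q–Construction1: 15 truckloads
  Q–Construction2: 10 truckloads
  Q–Construction3: 30 truckloads
  Q–Construction4: 5 truckloads
Total cost = £625.
(Supply check: P ships 35; Q ships 60.)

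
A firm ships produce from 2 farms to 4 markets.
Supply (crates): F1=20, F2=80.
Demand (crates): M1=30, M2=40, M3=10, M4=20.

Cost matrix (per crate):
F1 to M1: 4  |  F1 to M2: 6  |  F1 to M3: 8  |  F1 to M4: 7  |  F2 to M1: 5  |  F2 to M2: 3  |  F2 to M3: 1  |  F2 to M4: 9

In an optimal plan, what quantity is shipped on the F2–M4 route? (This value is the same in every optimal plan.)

0

Solving gives:
  F1 to M4: 20 × 7 = 140
  F2 to M1: 30 × 5 = 150
  F2 to M2: 40 × 3 = 120
  F2 to M3: 10 × 1 = 10
Total cost = 420.
The route F2→M4 is not used.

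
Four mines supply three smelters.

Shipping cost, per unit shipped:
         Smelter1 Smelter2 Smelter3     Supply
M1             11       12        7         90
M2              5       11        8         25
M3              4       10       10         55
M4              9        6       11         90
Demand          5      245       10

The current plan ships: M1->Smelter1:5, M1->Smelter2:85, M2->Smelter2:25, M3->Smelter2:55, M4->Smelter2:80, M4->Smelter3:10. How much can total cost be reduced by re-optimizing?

125

Current plan cost = 5·11 + 85·12 + 25·11 + 55·10 + 80·6 + 10·11 = 2490.
Optimal plan:
  M1->Smelter2: 80 tons
  M1->Smelter3: 10 tons
  M2->Smelter2: 25 tons
  M3->Smelter1: 5 tons
  M3->Smelter2: 50 tons
  M4->Smelter2: 90 tons
Optimal cost = 2365.
Saving = 2490 − 2365 = 125.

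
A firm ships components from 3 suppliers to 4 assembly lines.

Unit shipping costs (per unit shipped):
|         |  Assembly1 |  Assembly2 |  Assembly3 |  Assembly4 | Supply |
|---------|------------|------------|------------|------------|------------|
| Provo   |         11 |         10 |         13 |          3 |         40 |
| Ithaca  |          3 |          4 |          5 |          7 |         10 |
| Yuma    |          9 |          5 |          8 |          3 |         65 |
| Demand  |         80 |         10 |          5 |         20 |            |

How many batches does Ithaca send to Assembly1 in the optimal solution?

10

Solving gives:
  Provo→Assembly1: 20 batches
  Provo→Assembly4: 20 batches
  Ithaca→Assembly1: 10 batches
  Yuma→Assembly1: 50 batches
  Yuma→Assembly2: 10 batches
  Yuma→Assembly3: 5 batches
Total cost = 850.
So Ithaca→Assembly1 carries 10 batches.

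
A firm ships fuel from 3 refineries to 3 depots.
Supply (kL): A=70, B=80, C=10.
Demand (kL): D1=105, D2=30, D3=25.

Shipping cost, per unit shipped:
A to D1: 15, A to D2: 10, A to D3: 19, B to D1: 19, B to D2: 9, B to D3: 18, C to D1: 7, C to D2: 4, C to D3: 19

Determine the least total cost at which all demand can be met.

2315

One minimum-cost allocation:
  A→D1: 70 kL
  B→D1: 25 kL
  B→D2: 30 kL
  B→D3: 25 kL
  C→D1: 10 kL
Total cost = 2315.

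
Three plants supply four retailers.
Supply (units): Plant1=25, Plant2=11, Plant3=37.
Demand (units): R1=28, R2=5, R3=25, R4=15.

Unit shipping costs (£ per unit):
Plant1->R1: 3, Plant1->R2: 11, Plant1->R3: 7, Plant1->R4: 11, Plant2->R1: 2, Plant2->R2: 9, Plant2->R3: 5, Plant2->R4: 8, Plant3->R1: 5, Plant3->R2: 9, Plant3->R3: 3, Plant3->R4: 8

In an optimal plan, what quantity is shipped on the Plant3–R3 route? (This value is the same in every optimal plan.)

Optimal shipments:
  Plant1→R1: 25 units
  Plant2→R1: 3 units
  Plant2→R2: 5 units
  Plant2→R4: 3 units
  Plant3→R3: 25 units
  Plant3→R4: 12 units
Total cost = £321.
So Plant3→R3 carries 25 units.

25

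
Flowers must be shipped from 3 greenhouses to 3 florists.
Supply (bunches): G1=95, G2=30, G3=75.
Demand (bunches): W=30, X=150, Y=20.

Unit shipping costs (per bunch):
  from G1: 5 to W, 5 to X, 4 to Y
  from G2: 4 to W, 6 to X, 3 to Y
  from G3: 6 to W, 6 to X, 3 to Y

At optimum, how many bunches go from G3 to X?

55

Solving gives:
  G1→X: 95 × 5 = 475
  G2→W: 30 × 4 = 120
  G3→X: 55 × 6 = 330
  G3→Y: 20 × 3 = 60
Total cost = 985.
So G3→X carries 55 bunches.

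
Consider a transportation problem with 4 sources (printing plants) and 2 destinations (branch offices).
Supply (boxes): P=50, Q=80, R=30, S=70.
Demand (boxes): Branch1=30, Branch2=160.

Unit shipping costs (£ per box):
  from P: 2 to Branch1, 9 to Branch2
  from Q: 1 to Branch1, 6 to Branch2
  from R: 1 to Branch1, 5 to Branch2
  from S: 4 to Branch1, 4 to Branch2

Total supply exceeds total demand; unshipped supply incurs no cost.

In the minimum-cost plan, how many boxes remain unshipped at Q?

An optimal plan:
  P→Branch1: 10 × £2 = £20
  Q→Branch1: 20 × £1 = £20
  Q→Branch2: 60 × £6 = £360
  R→Branch2: 30 × £5 = £150
  S→Branch2: 70 × £4 = £280
Total cost = £830.
Q ships 80 of its 80, leaving 0.

0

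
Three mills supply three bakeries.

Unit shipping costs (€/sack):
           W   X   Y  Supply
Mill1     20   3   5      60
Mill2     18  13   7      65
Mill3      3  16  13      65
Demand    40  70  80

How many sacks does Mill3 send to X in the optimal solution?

10

The minimum-cost plan:
  Mill1 to X: 60 × €3 = €180
  Mill2 to Y: 65 × €7 = €455
  Mill3 to W: 40 × €3 = €120
  Mill3 to X: 10 × €16 = €160
  Mill3 to Y: 15 × €13 = €195
Total cost = €1110.
So Mill3→X carries 10 sacks.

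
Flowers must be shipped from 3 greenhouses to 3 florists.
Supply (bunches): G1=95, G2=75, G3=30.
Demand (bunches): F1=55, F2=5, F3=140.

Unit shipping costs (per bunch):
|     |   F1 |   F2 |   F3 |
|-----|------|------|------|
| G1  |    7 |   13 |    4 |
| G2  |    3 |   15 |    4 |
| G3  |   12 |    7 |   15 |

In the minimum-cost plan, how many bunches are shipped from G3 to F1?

Optimal shipments:
  G1–F3: 95 bunches
  G2–F1: 30 bunches
  G2–F3: 45 bunches
  G3–F1: 25 bunches
  G3–F2: 5 bunches
Total cost = 985.
So G3→F1 carries 25 bunches.

25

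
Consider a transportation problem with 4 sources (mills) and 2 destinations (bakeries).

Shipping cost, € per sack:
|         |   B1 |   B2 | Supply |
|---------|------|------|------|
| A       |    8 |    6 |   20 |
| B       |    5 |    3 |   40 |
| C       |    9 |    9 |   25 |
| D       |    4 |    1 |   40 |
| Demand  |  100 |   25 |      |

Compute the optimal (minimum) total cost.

670

An optimal shipping plan:
  A–B1: 20 sacks
  B–B1: 40 sacks
  C–B1: 25 sacks
  D–B1: 15 sacks
  D–B2: 25 sacks
Total cost = €670.
(Supply check: A ships 20; B ships 40; C ships 25; D ships 40.)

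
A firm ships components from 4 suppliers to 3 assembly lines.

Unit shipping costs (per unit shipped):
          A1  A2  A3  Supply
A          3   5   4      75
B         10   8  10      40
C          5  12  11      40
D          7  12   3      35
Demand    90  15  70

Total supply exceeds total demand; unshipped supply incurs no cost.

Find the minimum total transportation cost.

Optimal allocation:
  A→A1: 50 × 3 = 150
  A→A3: 25 × 4 = 100
  B→A2: 15 × 8 = 120
  B→A3: 10 × 10 = 100
  C→A1: 40 × 5 = 200
  D→A3: 35 × 3 = 105
Total = 150 + 100 + 120 + 100 + 200 + 105 = 775.

775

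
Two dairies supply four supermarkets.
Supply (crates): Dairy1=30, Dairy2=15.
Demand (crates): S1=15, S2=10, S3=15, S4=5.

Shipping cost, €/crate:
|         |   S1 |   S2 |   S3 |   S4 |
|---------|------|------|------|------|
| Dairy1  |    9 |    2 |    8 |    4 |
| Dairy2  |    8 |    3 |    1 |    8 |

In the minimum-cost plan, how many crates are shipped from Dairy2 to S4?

Optimal shipments:
  Dairy1->S1: 15 crates
  Dairy1->S2: 10 crates
  Dairy1->S4: 5 crates
  Dairy2->S3: 15 crates
Total cost = €190.
The route Dairy2→S4 is not used.

0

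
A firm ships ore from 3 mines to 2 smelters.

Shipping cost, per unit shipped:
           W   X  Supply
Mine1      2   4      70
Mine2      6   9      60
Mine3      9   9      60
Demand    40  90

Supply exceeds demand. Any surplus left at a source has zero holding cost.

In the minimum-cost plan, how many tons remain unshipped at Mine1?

Minimum-cost shipments:
  Mine1->X: 70 tons
  Mine2->W: 40 tons
  Mine3->X: 20 tons
Total cost = 700.
Mine1 ships 70 of its 70, leaving 0.

0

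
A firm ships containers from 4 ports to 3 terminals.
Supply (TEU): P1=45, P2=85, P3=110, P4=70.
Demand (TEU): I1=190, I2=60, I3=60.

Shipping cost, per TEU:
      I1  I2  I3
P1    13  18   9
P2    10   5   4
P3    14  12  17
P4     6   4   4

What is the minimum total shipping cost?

A cheapest plan:
  P1→I1: 10 × 13 = 130
  P1→I3: 35 × 9 = 315
  P2→I2: 60 × 5 = 300
  P2→I3: 25 × 4 = 100
  P3→I1: 110 × 14 = 1540
  P4→I1: 70 × 6 = 420
Total = 130 + 315 + 300 + 100 + 1540 + 420 = 2805.

2805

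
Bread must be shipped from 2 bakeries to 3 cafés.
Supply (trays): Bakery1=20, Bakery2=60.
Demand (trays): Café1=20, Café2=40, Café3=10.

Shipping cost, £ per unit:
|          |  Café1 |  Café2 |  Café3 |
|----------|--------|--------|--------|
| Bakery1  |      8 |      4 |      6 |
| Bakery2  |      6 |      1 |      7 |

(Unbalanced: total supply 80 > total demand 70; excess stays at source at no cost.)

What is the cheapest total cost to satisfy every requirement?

220

An optimal shipping plan:
  Bakery1->Café3: 10 × £6 = £60
  Bakery2->Café1: 20 × £6 = £120
  Bakery2->Café2: 40 × £1 = £40
Total = 60 + 120 + 40 = £220.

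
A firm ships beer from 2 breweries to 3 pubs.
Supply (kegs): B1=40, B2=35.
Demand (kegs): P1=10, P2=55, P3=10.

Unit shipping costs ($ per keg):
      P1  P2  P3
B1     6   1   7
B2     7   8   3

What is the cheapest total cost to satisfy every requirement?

A cheapest plan:
  B1->P2: 40 × $1 = $40
  B2->P1: 10 × $7 = $70
  B2->P2: 15 × $8 = $120
  B2->P3: 10 × $3 = $30
Total = 40 + 70 + 120 + 30 = $260.
(Supply check: B1 ships 40; B2 ships 35.)

260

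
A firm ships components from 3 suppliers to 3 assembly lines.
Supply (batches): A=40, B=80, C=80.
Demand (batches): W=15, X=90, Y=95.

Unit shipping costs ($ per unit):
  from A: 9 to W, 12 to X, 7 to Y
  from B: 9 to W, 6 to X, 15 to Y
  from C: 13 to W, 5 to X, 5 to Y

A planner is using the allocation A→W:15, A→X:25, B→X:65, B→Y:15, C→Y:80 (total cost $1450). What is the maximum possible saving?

260

Current plan cost = 15·9 + 25·12 + 65·6 + 15·15 + 80·5 = $1450.
Optimal plan:
  A to W: 15 × $9 = $135
  A to Y: 25 × $7 = $175
  B to X: 80 × $6 = $480
  C to X: 10 × $5 = $50
  C to Y: 70 × $5 = $350
Optimal cost = $1190.
Saving = 1450 − 1190 = $260.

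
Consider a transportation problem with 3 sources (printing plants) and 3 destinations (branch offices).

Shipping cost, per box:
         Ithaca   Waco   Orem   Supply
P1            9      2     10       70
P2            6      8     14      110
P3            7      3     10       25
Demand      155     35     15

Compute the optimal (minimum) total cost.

A cheapest plan:
  P1→Ithaca: 20 × 9 = 180
  P1→Waco: 35 × 2 = 70
  P1→Orem: 15 × 10 = 150
  P2→Ithaca: 110 × 6 = 660
  P3→Ithaca: 25 × 7 = 175
Total = 180 + 70 + 150 + 660 + 175 = 1235.
(Supply check: P1 ships 70; P2 ships 110; P3 ships 25.)

1235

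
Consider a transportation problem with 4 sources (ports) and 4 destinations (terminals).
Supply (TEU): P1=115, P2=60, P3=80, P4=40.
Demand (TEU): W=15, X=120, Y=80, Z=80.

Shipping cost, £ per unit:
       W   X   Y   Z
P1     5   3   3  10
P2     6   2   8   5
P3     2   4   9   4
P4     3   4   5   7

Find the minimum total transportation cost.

One minimum-cost allocation:
  P1 to X: 35 × £3 = £105
  P1 to Y: 80 × £3 = £240
  P2 to X: 60 × £2 = £120
  P3 to Z: 80 × £4 = £320
  P4 to W: 15 × £3 = £45
  P4 to X: 25 × £4 = £100
Total = 105 + 240 + 120 + 320 + 45 + 100 = £930.
(Supply check: P1 ships 115; P2 ships 60; P3 ships 80; P4 ships 40.)

930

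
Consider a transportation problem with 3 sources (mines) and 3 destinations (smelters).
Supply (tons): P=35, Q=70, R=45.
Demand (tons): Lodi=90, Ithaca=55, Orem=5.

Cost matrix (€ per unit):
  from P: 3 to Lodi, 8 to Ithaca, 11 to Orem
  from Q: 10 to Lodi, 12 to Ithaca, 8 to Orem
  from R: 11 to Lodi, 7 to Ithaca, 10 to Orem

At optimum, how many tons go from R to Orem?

Solving gives:
  P→Lodi: 35 × €3 = €105
  Q→Lodi: 55 × €10 = €550
  Q→Ithaca: 10 × €12 = €120
  Q→Orem: 5 × €8 = €40
  R→Ithaca: 45 × €7 = €315
Total cost = €1130.
The route R→Orem is not used.

0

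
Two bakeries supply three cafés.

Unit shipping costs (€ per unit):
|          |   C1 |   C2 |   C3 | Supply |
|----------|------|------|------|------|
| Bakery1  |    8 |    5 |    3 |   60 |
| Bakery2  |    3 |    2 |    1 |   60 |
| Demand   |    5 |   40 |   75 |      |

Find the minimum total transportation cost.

290

One minimum-cost allocation:
  Bakery1–C3: 60 × €3 = €180
  Bakery2–C1: 5 × €3 = €15
  Bakery2–C2: 40 × €2 = €80
  Bakery2–C3: 15 × €1 = €15
Total = 180 + 15 + 80 + 15 = €290.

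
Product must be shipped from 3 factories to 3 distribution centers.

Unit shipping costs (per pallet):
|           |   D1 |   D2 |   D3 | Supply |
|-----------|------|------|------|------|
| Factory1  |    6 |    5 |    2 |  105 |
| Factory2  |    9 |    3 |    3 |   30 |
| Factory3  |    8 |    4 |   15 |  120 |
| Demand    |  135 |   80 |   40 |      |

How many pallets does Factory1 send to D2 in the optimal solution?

Optimal shipments:
  Factory1 to D1: 65 × 6 = 390
  Factory1 to D3: 40 × 2 = 80
  Factory2 to D2: 30 × 3 = 90
  Factory3 to D1: 70 × 8 = 560
  Factory3 to D2: 50 × 4 = 200
Total cost = 1320.
The route Factory1→D2 is not used.

0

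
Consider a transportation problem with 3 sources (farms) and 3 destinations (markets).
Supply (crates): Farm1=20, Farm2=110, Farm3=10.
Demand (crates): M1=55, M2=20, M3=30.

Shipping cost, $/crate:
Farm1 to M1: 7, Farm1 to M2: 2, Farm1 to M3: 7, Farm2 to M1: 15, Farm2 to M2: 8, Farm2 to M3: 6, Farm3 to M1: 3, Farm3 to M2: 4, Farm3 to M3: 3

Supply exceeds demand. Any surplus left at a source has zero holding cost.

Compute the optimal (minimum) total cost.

An optimal shipping plan:
  Farm1 to M1: 20 × $7 = $140
  Farm2 to M1: 25 × $15 = $375
  Farm2 to M2: 20 × $8 = $160
  Farm2 to M3: 30 × $6 = $180
  Farm3 to M1: 10 × $3 = $30
Total = 140 + 375 + 160 + 180 + 30 = $885.
(Supply check: Farm1 ships 20; Farm2 ships 75; Farm3 ships 10.)

885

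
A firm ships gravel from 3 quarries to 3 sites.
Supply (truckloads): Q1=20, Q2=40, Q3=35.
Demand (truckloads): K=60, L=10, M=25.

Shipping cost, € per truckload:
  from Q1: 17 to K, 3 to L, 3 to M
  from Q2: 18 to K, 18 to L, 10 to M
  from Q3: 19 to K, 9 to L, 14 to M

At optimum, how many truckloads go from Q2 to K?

35

The minimum-cost plan:
  Q1–M: 20 × €3 = €60
  Q2–K: 35 × €18 = €630
  Q2–M: 5 × €10 = €50
  Q3–K: 25 × €19 = €475
  Q3–L: 10 × €9 = €90
Total cost = €1305.
So Q2→K carries 35 truckloads.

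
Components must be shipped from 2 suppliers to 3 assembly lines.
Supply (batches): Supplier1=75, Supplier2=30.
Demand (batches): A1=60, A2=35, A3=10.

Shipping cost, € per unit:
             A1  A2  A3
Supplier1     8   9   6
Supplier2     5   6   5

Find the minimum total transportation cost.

765

An optimal shipping plan:
  Supplier1→A1: 30 × €8 = €240
  Supplier1→A2: 35 × €9 = €315
  Supplier1→A3: 10 × €6 = €60
  Supplier2→A1: 30 × €5 = €150
Total = 240 + 315 + 60 + 150 = €765.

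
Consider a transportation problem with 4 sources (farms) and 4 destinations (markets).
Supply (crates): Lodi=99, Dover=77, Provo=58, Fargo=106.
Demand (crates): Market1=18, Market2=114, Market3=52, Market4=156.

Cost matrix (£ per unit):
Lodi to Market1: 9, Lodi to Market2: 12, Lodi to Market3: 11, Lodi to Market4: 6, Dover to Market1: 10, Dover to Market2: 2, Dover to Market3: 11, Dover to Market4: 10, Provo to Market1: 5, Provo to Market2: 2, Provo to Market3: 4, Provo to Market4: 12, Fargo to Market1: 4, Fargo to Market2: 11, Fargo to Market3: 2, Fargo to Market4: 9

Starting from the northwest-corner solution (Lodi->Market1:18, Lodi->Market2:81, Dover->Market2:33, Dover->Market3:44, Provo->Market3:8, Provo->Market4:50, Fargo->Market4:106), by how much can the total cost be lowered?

1738

Current plan cost = 18·9 + 81·12 + 33·2 + 44·11 + 8·4 + 50·12 + 106·9 = £3270.
Optimal plan:
  Lodi–Market4: 99 crates
  Dover–Market2: 56 crates
  Dover–Market4: 21 crates
  Provo–Market2: 58 crates
  Fargo–Market1: 18 crates
  Fargo–Market3: 52 crates
  Fargo–Market4: 36 crates
Optimal cost = £1532.
Saving = 3270 − 1532 = £1738.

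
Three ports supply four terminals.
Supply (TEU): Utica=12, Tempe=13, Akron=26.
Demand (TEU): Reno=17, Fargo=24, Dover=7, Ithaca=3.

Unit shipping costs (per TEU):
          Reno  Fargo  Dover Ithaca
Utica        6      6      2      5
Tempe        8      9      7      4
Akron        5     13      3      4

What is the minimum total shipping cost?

Optimal allocation:
  Utica–Fargo: 12 TEU
  Tempe–Fargo: 12 TEU
  Tempe–Ithaca: 1 TEU
  Akron–Reno: 17 TEU
  Akron–Dover: 7 TEU
  Akron–Ithaca: 2 TEU
Total cost = 298.
(Supply check: Utica ships 12; Tempe ships 13; Akron ships 26.)

298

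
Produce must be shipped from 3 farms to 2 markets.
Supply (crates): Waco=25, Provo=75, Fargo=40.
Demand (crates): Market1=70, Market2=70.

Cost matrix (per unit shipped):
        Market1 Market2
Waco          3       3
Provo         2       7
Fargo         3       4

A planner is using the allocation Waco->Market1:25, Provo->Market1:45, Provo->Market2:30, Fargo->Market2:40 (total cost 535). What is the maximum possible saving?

Current plan cost = 25·3 + 45·2 + 30·7 + 40·4 = 535.
Optimal plan:
  Waco to Market2: 25 crates
  Provo to Market1: 70 crates
  Provo to Market2: 5 crates
  Fargo to Market2: 40 crates
Optimal cost = 410.
Saving = 535 − 410 = 125.

125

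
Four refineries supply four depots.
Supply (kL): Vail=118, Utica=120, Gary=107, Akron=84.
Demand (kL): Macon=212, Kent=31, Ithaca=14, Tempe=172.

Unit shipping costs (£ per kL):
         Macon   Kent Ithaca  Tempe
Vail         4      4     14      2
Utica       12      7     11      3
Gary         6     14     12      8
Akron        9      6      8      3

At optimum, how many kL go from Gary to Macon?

The minimum-cost plan:
  Vail->Macon: 105 kL
  Vail->Kent: 13 kL
  Utica->Tempe: 120 kL
  Gary->Macon: 107 kL
  Akron->Kent: 18 kL
  Akron->Ithaca: 14 kL
  Akron->Tempe: 52 kL
Total cost = £1850.
So Gary→Macon carries 107 kL.

107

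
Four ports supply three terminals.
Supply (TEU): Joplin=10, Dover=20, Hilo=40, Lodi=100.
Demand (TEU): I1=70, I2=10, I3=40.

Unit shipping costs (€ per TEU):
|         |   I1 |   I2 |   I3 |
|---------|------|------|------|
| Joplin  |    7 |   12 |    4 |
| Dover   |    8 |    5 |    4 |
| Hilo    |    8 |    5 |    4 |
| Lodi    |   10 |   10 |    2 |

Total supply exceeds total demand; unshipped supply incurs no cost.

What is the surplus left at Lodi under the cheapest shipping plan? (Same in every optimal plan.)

50

An optimal plan:
  Joplin–I1: 10 × €7 = €70
  Dover–I1: 10 × €8 = €80
  Dover–I2: 10 × €5 = €50
  Hilo–I1: 40 × €8 = €320
  Lodi–I1: 10 × €10 = €100
  Lodi–I3: 40 × €2 = €80
Total cost = €700.
Lodi ships 50 of its 100, leaving 50.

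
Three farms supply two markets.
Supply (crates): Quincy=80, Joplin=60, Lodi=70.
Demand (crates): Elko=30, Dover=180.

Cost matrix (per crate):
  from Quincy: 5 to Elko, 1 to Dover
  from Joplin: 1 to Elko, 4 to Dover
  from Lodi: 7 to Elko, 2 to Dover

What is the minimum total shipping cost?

370

A cheapest plan:
  Quincy->Dover: 80 × 1 = 80
  Joplin->Elko: 30 × 1 = 30
  Joplin->Dover: 30 × 4 = 120
  Lodi->Dover: 70 × 2 = 140
Total = 80 + 30 + 120 + 140 = 370.
(Supply check: Quincy ships 80; Joplin ships 60; Lodi ships 70.)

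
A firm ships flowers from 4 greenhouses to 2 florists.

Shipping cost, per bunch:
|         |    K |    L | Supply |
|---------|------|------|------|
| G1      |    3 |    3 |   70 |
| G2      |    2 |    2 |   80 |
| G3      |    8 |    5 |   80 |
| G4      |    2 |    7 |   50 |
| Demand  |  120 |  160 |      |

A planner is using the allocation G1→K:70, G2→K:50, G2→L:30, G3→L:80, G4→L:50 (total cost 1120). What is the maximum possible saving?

250

Current plan cost = 70·3 + 50·2 + 30·2 + 80·5 + 50·7 = 1120.
Optimal plan:
  G1–K: 70 × 3 = 210
  G2–L: 80 × 2 = 160
  G3–L: 80 × 5 = 400
  G4–K: 50 × 2 = 100
Optimal cost = 870.
Saving = 1120 − 870 = 250.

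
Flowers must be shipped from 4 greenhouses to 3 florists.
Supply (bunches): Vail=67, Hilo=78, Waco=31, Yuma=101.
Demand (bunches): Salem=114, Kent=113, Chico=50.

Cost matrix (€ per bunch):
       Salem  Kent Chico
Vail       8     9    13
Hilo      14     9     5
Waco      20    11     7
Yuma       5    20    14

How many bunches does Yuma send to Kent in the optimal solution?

Optimal shipments:
  Vail to Salem: 13 bunches
  Vail to Kent: 54 bunches
  Hilo to Kent: 28 bunches
  Hilo to Chico: 50 bunches
  Waco to Kent: 31 bunches
  Yuma to Salem: 101 bunches
Total cost = €1938.
The route Yuma→Kent is not used.

0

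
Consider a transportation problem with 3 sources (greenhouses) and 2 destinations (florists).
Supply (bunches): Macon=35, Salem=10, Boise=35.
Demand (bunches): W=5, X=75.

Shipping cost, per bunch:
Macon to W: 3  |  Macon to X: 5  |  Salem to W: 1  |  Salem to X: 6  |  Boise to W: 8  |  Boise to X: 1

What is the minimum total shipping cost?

Optimal allocation:
  Macon->X: 35 × 5 = 175
  Salem->W: 5 × 1 = 5
  Salem->X: 5 × 6 = 30
  Boise->X: 35 × 1 = 35
Total = 175 + 5 + 30 + 35 = 245.

245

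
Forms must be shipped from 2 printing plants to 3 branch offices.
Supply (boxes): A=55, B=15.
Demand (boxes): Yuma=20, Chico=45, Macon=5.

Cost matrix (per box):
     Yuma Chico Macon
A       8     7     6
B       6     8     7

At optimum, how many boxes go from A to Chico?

Optimal shipments:
  A–Yuma: 5 × 8 = 40
  A–Chico: 45 × 7 = 315
  A–Macon: 5 × 6 = 30
  B–Yuma: 15 × 6 = 90
Total cost = 475.
So A→Chico carries 45 boxes.

45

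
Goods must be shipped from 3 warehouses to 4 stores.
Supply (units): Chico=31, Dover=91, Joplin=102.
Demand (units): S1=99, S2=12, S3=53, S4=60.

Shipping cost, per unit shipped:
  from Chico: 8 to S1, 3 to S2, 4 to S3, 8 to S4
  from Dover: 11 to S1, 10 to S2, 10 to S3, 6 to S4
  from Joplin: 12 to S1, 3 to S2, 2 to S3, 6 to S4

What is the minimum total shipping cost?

1498

One minimum-cost allocation:
  Chico–S1: 31 × 8 = 248
  Dover–S1: 68 × 11 = 748
  Dover–S4: 23 × 6 = 138
  Joplin–S2: 12 × 3 = 36
  Joplin–S3: 53 × 2 = 106
  Joplin–S4: 37 × 6 = 222
Total = 248 + 748 + 138 + 36 + 106 + 222 = 1498.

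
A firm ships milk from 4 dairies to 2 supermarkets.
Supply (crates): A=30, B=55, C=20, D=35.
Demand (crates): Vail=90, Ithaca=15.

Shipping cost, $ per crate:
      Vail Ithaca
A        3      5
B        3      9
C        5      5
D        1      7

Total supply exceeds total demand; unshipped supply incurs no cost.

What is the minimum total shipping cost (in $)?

275

Optimal allocation:
  A–Ithaca: 15 × $5 = $75
  B–Vail: 55 × $3 = $165
  D–Vail: 35 × $1 = $35
Total = 75 + 165 + 35 = $275.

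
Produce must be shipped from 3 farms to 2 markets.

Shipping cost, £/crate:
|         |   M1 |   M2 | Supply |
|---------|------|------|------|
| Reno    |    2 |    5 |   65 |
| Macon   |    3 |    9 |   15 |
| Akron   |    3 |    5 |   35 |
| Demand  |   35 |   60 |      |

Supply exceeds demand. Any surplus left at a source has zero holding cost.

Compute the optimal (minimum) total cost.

Optimal allocation:
  Reno–M1: 35 × £2 = £70
  Reno–M2: 30 × £5 = £150
  Akron–M2: 30 × £5 = £150
Total = 70 + 150 + 150 = £370.

370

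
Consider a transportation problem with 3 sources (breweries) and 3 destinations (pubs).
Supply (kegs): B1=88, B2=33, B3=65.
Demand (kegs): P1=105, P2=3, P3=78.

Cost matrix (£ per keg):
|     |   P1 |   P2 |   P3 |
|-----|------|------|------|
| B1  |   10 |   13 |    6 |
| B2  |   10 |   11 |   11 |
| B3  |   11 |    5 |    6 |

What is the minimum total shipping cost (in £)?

1533

Optimal allocation:
  B1->P1: 72 × £10 = £720
  B1->P3: 16 × £6 = £96
  B2->P1: 33 × £10 = £330
  B3->P2: 3 × £5 = £15
  B3->P3: 62 × £6 = £372
Total = 720 + 96 + 330 + 15 + 372 = £1533.
(Supply check: B1 ships 88; B2 ships 33; B3 ships 65.)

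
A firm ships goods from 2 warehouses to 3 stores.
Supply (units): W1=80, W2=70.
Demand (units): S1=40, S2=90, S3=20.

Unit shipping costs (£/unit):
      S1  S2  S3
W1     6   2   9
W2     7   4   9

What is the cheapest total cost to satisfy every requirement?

660

An optimal shipping plan:
  W1→S2: 80 × £2 = £160
  W2→S1: 40 × £7 = £280
  W2→S2: 10 × £4 = £40
  W2→S3: 20 × £9 = £180
Total = 160 + 280 + 40 + 180 = £660.
(Supply check: W1 ships 80; W2 ships 70.)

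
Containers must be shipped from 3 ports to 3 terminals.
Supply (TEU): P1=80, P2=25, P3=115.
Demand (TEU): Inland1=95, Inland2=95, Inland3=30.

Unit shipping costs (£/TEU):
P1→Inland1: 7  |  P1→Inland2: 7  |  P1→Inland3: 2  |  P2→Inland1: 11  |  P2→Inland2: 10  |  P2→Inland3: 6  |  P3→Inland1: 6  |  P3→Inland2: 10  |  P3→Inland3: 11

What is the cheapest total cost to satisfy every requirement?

1430

Optimal allocation:
  P1–Inland2: 50 × £7 = £350
  P1–Inland3: 30 × £2 = £60
  P2–Inland2: 25 × £10 = £250
  P3–Inland1: 95 × £6 = £570
  P3–Inland2: 20 × £10 = £200
Total = 350 + 60 + 250 + 570 + 200 = £1430.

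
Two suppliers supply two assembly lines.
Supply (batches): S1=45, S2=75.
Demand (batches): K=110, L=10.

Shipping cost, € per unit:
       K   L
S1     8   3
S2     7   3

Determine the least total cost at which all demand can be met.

835

Optimal allocation:
  S1 to K: 35 batches
  S1 to L: 10 batches
  S2 to K: 75 batches
Total cost = €835.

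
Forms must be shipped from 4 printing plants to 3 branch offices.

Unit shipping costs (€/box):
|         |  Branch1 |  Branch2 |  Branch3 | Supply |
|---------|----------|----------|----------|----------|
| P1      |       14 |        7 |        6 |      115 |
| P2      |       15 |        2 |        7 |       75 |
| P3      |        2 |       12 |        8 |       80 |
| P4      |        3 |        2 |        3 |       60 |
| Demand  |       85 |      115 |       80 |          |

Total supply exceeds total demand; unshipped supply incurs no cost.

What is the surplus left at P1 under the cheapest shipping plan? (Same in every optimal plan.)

Minimum-cost shipments:
  P1→Branch3: 65 × €6 = €390
  P2→Branch2: 75 × €2 = €150
  P3→Branch1: 80 × €2 = €160
  P4→Branch1: 5 × €3 = €15
  P4→Branch2: 40 × €2 = €80
  P4→Branch3: 15 × €3 = €45
Total cost = €840.
P1 ships 65 of its 115, leaving 50.

50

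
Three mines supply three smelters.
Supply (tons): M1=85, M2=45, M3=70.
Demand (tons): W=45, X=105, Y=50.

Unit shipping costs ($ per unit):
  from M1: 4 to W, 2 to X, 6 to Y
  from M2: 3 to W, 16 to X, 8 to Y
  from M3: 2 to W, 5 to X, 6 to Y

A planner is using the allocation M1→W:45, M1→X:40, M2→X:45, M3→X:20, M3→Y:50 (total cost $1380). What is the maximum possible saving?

675

Current plan cost = 45·4 + 40·2 + 45·16 + 20·5 + 50·6 = $1380.
Optimal plan:
  M1->X: 85 tons
  M2->W: 45 tons
  M3->X: 20 tons
  M3->Y: 50 tons
Optimal cost = $705.
Saving = 1380 − 705 = $675.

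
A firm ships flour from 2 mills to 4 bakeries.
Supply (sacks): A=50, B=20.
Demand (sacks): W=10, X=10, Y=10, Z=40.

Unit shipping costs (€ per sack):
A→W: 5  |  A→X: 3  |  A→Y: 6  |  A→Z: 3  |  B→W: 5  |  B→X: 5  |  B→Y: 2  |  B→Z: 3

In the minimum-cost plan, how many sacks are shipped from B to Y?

10

The minimum-cost plan:
  A→W: 10 × €5 = €50
  A→X: 10 × €3 = €30
  A→Z: 30 × €3 = €90
  B→Y: 10 × €2 = €20
  B→Z: 10 × €3 = €30
Total cost = €220.
So B→Y carries 10 sacks.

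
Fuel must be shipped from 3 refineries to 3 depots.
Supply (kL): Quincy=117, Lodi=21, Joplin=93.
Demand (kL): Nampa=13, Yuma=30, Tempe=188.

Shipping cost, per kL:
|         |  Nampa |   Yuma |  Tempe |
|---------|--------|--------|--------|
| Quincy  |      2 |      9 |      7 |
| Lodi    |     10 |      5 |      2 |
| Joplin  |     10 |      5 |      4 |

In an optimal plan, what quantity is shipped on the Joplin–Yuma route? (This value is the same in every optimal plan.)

30

Solving gives:
  Quincy to Nampa: 13 × 2 = 26
  Quincy to Tempe: 104 × 7 = 728
  Lodi to Tempe: 21 × 2 = 42
  Joplin to Yuma: 30 × 5 = 150
  Joplin to Tempe: 63 × 4 = 252
Total cost = 1198.
So Joplin→Yuma carries 30 kL.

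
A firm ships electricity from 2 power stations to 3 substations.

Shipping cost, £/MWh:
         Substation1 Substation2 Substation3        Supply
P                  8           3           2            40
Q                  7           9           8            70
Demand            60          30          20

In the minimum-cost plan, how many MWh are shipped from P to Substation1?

0

Optimal shipments:
  P to Substation2: 30 × £3 = £90
  P to Substation3: 10 × £2 = £20
  Q to Substation1: 60 × £7 = £420
  Q to Substation3: 10 × £8 = £80
Total cost = £610.
The route P→Substation1 is not used.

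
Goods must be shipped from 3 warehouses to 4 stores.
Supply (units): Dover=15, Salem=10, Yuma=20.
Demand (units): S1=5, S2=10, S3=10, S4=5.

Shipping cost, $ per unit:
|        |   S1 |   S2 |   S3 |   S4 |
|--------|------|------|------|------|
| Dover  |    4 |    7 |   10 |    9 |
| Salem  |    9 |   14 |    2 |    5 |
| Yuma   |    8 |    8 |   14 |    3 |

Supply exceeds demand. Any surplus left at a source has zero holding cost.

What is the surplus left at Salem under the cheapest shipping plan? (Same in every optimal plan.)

0

Minimum-cost shipments:
  Dover→S1: 5 × $4 = $20
  Dover→S2: 10 × $7 = $70
  Salem→S3: 10 × $2 = $20
  Yuma→S4: 5 × $3 = $15
Total cost = $125.
Salem ships 10 of its 10, leaving 0.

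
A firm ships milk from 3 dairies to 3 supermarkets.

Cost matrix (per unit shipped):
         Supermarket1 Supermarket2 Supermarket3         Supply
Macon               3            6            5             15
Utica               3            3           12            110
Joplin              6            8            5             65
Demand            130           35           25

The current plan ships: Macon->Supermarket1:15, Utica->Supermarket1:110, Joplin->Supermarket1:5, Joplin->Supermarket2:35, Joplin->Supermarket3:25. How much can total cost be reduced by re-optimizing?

70

Current plan cost = 15·3 + 110·3 + 5·6 + 35·8 + 25·5 = 810.
Optimal plan:
  Macon→Supermarket1: 15 × 3 = 45
  Utica→Supermarket1: 75 × 3 = 225
  Utica→Supermarket2: 35 × 3 = 105
  Joplin→Supermarket1: 40 × 6 = 240
  Joplin→Supermarket3: 25 × 5 = 125
Optimal cost = 740.
Saving = 810 − 740 = 70.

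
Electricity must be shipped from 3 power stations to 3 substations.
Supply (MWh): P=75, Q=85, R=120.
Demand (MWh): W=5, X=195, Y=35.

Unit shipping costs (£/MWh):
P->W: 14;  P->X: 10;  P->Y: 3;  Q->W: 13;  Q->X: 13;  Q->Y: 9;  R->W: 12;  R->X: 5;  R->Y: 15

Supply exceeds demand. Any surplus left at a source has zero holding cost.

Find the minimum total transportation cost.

An optimal shipping plan:
  P->X: 40 × £10 = £400
  P->Y: 35 × £3 = £105
  Q->W: 5 × £13 = £65
  Q->X: 35 × £13 = £455
  R->X: 120 × £5 = £600
Total = 400 + 105 + 65 + 455 + 600 = £1625.

1625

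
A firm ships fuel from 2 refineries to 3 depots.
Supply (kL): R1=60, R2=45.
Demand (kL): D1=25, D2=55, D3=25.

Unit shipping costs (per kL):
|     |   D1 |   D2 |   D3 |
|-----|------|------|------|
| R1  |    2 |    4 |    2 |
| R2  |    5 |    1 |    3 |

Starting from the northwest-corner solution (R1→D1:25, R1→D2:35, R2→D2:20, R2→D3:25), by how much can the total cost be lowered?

Current plan cost = 25·2 + 35·4 + 20·1 + 25·3 = 285.
Optimal plan:
  R1 to D1: 25 × 2 = 50
  R1 to D2: 10 × 4 = 40
  R1 to D3: 25 × 2 = 50
  R2 to D2: 45 × 1 = 45
Optimal cost = 185.
Saving = 285 − 185 = 100.

100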